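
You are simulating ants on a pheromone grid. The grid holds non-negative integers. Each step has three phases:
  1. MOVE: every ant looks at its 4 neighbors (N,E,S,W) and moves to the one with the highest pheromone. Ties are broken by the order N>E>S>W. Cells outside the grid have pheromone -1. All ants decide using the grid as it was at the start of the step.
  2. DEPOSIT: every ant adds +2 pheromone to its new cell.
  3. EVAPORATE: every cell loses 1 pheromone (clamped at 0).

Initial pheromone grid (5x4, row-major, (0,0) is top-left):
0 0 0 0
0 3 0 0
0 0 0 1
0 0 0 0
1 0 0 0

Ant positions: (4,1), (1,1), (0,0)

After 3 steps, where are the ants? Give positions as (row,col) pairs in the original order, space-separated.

Step 1: ant0:(4,1)->W->(4,0) | ant1:(1,1)->N->(0,1) | ant2:(0,0)->E->(0,1)
  grid max=3 at (0,1)
Step 2: ant0:(4,0)->N->(3,0) | ant1:(0,1)->S->(1,1) | ant2:(0,1)->S->(1,1)
  grid max=5 at (1,1)
Step 3: ant0:(3,0)->S->(4,0) | ant1:(1,1)->N->(0,1) | ant2:(1,1)->N->(0,1)
  grid max=5 at (0,1)

(4,0) (0,1) (0,1)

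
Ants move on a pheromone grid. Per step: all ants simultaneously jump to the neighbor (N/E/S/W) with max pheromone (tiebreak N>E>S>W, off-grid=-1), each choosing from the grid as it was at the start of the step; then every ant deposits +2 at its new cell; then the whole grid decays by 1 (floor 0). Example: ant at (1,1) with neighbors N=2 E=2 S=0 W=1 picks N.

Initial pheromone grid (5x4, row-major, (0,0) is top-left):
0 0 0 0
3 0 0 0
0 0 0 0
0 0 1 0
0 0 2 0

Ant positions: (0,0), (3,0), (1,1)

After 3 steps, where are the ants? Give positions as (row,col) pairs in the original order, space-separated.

Step 1: ant0:(0,0)->S->(1,0) | ant1:(3,0)->N->(2,0) | ant2:(1,1)->W->(1,0)
  grid max=6 at (1,0)
Step 2: ant0:(1,0)->S->(2,0) | ant1:(2,0)->N->(1,0) | ant2:(1,0)->S->(2,0)
  grid max=7 at (1,0)
Step 3: ant0:(2,0)->N->(1,0) | ant1:(1,0)->S->(2,0) | ant2:(2,0)->N->(1,0)
  grid max=10 at (1,0)

(1,0) (2,0) (1,0)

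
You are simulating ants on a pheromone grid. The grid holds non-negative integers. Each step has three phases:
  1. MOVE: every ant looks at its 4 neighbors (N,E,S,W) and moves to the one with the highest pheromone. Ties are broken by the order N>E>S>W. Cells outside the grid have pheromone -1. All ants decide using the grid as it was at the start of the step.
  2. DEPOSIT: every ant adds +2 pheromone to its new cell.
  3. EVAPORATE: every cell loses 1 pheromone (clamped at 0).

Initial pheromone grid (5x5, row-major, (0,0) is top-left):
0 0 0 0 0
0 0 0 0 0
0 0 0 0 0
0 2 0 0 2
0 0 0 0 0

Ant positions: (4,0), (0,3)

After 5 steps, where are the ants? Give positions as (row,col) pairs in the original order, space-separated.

Step 1: ant0:(4,0)->N->(3,0) | ant1:(0,3)->E->(0,4)
  grid max=1 at (0,4)
Step 2: ant0:(3,0)->E->(3,1) | ant1:(0,4)->S->(1,4)
  grid max=2 at (3,1)
Step 3: ant0:(3,1)->N->(2,1) | ant1:(1,4)->N->(0,4)
  grid max=1 at (0,4)
Step 4: ant0:(2,1)->S->(3,1) | ant1:(0,4)->S->(1,4)
  grid max=2 at (3,1)
Step 5: ant0:(3,1)->N->(2,1) | ant1:(1,4)->N->(0,4)
  grid max=1 at (0,4)

(2,1) (0,4)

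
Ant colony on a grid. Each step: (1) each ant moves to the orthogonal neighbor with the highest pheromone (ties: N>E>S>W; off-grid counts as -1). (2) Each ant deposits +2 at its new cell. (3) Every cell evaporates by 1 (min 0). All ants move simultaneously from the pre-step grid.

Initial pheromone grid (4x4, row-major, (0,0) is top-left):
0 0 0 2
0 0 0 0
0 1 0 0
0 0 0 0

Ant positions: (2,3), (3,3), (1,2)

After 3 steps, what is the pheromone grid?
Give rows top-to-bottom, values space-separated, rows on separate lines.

After step 1: ants at (1,3),(2,3),(0,2)
  0 0 1 1
  0 0 0 1
  0 0 0 1
  0 0 0 0
After step 2: ants at (0,3),(1,3),(0,3)
  0 0 0 4
  0 0 0 2
  0 0 0 0
  0 0 0 0
After step 3: ants at (1,3),(0,3),(1,3)
  0 0 0 5
  0 0 0 5
  0 0 0 0
  0 0 0 0

0 0 0 5
0 0 0 5
0 0 0 0
0 0 0 0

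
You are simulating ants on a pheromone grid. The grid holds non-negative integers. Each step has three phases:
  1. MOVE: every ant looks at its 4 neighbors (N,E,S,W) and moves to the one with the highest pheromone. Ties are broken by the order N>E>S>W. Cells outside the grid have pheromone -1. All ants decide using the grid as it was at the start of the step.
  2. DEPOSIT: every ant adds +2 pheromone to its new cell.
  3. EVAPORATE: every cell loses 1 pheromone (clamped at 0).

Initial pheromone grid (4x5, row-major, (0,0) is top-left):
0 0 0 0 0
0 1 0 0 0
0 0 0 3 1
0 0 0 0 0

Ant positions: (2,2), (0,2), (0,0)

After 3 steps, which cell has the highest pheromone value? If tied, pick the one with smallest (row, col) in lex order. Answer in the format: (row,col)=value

Answer: (2,3)=4

Derivation:
Step 1: ant0:(2,2)->E->(2,3) | ant1:(0,2)->E->(0,3) | ant2:(0,0)->E->(0,1)
  grid max=4 at (2,3)
Step 2: ant0:(2,3)->N->(1,3) | ant1:(0,3)->E->(0,4) | ant2:(0,1)->E->(0,2)
  grid max=3 at (2,3)
Step 3: ant0:(1,3)->S->(2,3) | ant1:(0,4)->S->(1,4) | ant2:(0,2)->E->(0,3)
  grid max=4 at (2,3)
Final grid:
  0 0 0 1 0
  0 0 0 0 1
  0 0 0 4 0
  0 0 0 0 0
Max pheromone 4 at (2,3)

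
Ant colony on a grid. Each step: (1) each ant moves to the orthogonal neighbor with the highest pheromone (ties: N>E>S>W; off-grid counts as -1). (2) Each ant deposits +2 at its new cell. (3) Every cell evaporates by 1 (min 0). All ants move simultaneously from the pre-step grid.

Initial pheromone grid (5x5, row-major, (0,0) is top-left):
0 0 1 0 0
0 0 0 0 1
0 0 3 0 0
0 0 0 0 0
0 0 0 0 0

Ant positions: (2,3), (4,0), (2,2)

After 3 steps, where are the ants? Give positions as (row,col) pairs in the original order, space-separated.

Step 1: ant0:(2,3)->W->(2,2) | ant1:(4,0)->N->(3,0) | ant2:(2,2)->N->(1,2)
  grid max=4 at (2,2)
Step 2: ant0:(2,2)->N->(1,2) | ant1:(3,0)->N->(2,0) | ant2:(1,2)->S->(2,2)
  grid max=5 at (2,2)
Step 3: ant0:(1,2)->S->(2,2) | ant1:(2,0)->N->(1,0) | ant2:(2,2)->N->(1,2)
  grid max=6 at (2,2)

(2,2) (1,0) (1,2)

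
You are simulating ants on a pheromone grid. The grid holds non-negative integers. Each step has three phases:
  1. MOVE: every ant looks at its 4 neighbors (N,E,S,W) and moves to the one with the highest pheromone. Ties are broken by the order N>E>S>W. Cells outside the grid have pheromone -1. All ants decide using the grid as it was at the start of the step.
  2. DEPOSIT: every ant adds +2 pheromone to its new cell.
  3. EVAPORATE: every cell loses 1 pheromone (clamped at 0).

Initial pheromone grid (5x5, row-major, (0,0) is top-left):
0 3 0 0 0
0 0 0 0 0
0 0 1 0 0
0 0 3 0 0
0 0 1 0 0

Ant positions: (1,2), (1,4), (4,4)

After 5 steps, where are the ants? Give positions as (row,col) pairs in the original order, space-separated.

Step 1: ant0:(1,2)->S->(2,2) | ant1:(1,4)->N->(0,4) | ant2:(4,4)->N->(3,4)
  grid max=2 at (0,1)
Step 2: ant0:(2,2)->S->(3,2) | ant1:(0,4)->S->(1,4) | ant2:(3,4)->N->(2,4)
  grid max=3 at (3,2)
Step 3: ant0:(3,2)->N->(2,2) | ant1:(1,4)->S->(2,4) | ant2:(2,4)->N->(1,4)
  grid max=2 at (1,4)
Step 4: ant0:(2,2)->S->(3,2) | ant1:(2,4)->N->(1,4) | ant2:(1,4)->S->(2,4)
  grid max=3 at (1,4)
Step 5: ant0:(3,2)->N->(2,2) | ant1:(1,4)->S->(2,4) | ant2:(2,4)->N->(1,4)
  grid max=4 at (1,4)

(2,2) (2,4) (1,4)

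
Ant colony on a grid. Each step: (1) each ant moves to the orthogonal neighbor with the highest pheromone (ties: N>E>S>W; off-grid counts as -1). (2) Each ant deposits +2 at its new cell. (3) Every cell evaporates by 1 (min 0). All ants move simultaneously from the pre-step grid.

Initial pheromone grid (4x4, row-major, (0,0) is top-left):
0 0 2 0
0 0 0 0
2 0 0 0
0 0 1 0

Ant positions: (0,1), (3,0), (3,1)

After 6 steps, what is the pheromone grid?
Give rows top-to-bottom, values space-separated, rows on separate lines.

After step 1: ants at (0,2),(2,0),(3,2)
  0 0 3 0
  0 0 0 0
  3 0 0 0
  0 0 2 0
After step 2: ants at (0,3),(1,0),(2,2)
  0 0 2 1
  1 0 0 0
  2 0 1 0
  0 0 1 0
After step 3: ants at (0,2),(2,0),(3,2)
  0 0 3 0
  0 0 0 0
  3 0 0 0
  0 0 2 0
After step 4: ants at (0,3),(1,0),(2,2)
  0 0 2 1
  1 0 0 0
  2 0 1 0
  0 0 1 0
After step 5: ants at (0,2),(2,0),(3,2)
  0 0 3 0
  0 0 0 0
  3 0 0 0
  0 0 2 0
After step 6: ants at (0,3),(1,0),(2,2)
  0 0 2 1
  1 0 0 0
  2 0 1 0
  0 0 1 0

0 0 2 1
1 0 0 0
2 0 1 0
0 0 1 0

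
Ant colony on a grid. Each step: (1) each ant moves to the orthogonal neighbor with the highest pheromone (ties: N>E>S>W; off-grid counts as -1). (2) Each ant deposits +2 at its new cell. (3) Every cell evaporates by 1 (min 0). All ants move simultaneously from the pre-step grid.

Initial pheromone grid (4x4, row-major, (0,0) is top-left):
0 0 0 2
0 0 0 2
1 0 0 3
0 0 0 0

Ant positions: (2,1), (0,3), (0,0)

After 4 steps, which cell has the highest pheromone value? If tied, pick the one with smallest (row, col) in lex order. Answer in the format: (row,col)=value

Answer: (1,3)=4

Derivation:
Step 1: ant0:(2,1)->W->(2,0) | ant1:(0,3)->S->(1,3) | ant2:(0,0)->E->(0,1)
  grid max=3 at (1,3)
Step 2: ant0:(2,0)->N->(1,0) | ant1:(1,3)->S->(2,3) | ant2:(0,1)->E->(0,2)
  grid max=3 at (2,3)
Step 3: ant0:(1,0)->S->(2,0) | ant1:(2,3)->N->(1,3) | ant2:(0,2)->E->(0,3)
  grid max=3 at (1,3)
Step 4: ant0:(2,0)->N->(1,0) | ant1:(1,3)->S->(2,3) | ant2:(0,3)->S->(1,3)
  grid max=4 at (1,3)
Final grid:
  0 0 0 0
  1 0 0 4
  1 0 0 3
  0 0 0 0
Max pheromone 4 at (1,3)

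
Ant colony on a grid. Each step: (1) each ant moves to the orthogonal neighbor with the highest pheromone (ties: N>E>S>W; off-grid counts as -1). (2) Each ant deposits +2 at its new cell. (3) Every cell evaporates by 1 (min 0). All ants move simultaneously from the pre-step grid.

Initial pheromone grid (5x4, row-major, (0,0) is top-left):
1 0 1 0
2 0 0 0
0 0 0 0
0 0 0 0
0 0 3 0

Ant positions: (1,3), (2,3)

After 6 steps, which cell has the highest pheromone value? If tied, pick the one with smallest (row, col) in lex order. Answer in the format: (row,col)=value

Step 1: ant0:(1,3)->N->(0,3) | ant1:(2,3)->N->(1,3)
  grid max=2 at (4,2)
Step 2: ant0:(0,3)->S->(1,3) | ant1:(1,3)->N->(0,3)
  grid max=2 at (0,3)
Step 3: ant0:(1,3)->N->(0,3) | ant1:(0,3)->S->(1,3)
  grid max=3 at (0,3)
Step 4: ant0:(0,3)->S->(1,3) | ant1:(1,3)->N->(0,3)
  grid max=4 at (0,3)
Step 5: ant0:(1,3)->N->(0,3) | ant1:(0,3)->S->(1,3)
  grid max=5 at (0,3)
Step 6: ant0:(0,3)->S->(1,3) | ant1:(1,3)->N->(0,3)
  grid max=6 at (0,3)
Final grid:
  0 0 0 6
  0 0 0 6
  0 0 0 0
  0 0 0 0
  0 0 0 0
Max pheromone 6 at (0,3)

Answer: (0,3)=6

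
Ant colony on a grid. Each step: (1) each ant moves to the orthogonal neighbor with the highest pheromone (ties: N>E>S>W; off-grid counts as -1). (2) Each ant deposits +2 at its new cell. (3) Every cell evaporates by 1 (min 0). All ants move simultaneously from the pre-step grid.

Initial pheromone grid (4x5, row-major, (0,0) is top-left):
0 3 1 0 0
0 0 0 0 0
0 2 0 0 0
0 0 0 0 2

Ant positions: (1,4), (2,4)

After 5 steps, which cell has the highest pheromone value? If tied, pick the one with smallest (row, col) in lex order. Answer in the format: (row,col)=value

Step 1: ant0:(1,4)->N->(0,4) | ant1:(2,4)->S->(3,4)
  grid max=3 at (3,4)
Step 2: ant0:(0,4)->S->(1,4) | ant1:(3,4)->N->(2,4)
  grid max=2 at (3,4)
Step 3: ant0:(1,4)->S->(2,4) | ant1:(2,4)->S->(3,4)
  grid max=3 at (3,4)
Step 4: ant0:(2,4)->S->(3,4) | ant1:(3,4)->N->(2,4)
  grid max=4 at (3,4)
Step 5: ant0:(3,4)->N->(2,4) | ant1:(2,4)->S->(3,4)
  grid max=5 at (3,4)
Final grid:
  0 0 0 0 0
  0 0 0 0 0
  0 0 0 0 4
  0 0 0 0 5
Max pheromone 5 at (3,4)

Answer: (3,4)=5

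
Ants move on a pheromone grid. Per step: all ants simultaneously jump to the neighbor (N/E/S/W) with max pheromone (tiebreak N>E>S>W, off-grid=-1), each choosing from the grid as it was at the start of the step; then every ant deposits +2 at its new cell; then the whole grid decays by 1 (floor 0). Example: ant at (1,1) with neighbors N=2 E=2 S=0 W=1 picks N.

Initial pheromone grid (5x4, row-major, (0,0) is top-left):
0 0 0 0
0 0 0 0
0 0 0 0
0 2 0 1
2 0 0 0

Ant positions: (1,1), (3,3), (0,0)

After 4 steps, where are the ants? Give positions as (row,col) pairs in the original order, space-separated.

Step 1: ant0:(1,1)->N->(0,1) | ant1:(3,3)->N->(2,3) | ant2:(0,0)->E->(0,1)
  grid max=3 at (0,1)
Step 2: ant0:(0,1)->E->(0,2) | ant1:(2,3)->N->(1,3) | ant2:(0,1)->E->(0,2)
  grid max=3 at (0,2)
Step 3: ant0:(0,2)->W->(0,1) | ant1:(1,3)->N->(0,3) | ant2:(0,2)->W->(0,1)
  grid max=5 at (0,1)
Step 4: ant0:(0,1)->E->(0,2) | ant1:(0,3)->W->(0,2) | ant2:(0,1)->E->(0,2)
  grid max=7 at (0,2)

(0,2) (0,2) (0,2)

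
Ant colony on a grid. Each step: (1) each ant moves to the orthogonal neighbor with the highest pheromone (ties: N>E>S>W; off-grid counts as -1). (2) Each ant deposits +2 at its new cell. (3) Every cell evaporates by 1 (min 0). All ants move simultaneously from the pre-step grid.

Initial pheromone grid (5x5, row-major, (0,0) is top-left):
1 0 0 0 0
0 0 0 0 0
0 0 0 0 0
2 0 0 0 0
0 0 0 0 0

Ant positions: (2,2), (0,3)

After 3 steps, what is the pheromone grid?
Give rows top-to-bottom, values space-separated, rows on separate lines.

After step 1: ants at (1,2),(0,4)
  0 0 0 0 1
  0 0 1 0 0
  0 0 0 0 0
  1 0 0 0 0
  0 0 0 0 0
After step 2: ants at (0,2),(1,4)
  0 0 1 0 0
  0 0 0 0 1
  0 0 0 0 0
  0 0 0 0 0
  0 0 0 0 0
After step 3: ants at (0,3),(0,4)
  0 0 0 1 1
  0 0 0 0 0
  0 0 0 0 0
  0 0 0 0 0
  0 0 0 0 0

0 0 0 1 1
0 0 0 0 0
0 0 0 0 0
0 0 0 0 0
0 0 0 0 0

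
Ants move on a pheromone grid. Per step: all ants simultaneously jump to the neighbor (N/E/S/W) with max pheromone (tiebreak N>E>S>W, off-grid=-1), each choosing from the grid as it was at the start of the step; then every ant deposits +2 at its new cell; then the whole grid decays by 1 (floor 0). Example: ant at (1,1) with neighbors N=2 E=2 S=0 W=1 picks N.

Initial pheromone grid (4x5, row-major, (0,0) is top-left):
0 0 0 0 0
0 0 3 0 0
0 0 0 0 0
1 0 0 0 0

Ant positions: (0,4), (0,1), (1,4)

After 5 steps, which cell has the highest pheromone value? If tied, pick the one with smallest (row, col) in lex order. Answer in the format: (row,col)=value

Answer: (0,4)=5

Derivation:
Step 1: ant0:(0,4)->S->(1,4) | ant1:(0,1)->E->(0,2) | ant2:(1,4)->N->(0,4)
  grid max=2 at (1,2)
Step 2: ant0:(1,4)->N->(0,4) | ant1:(0,2)->S->(1,2) | ant2:(0,4)->S->(1,4)
  grid max=3 at (1,2)
Step 3: ant0:(0,4)->S->(1,4) | ant1:(1,2)->N->(0,2) | ant2:(1,4)->N->(0,4)
  grid max=3 at (0,4)
Step 4: ant0:(1,4)->N->(0,4) | ant1:(0,2)->S->(1,2) | ant2:(0,4)->S->(1,4)
  grid max=4 at (0,4)
Step 5: ant0:(0,4)->S->(1,4) | ant1:(1,2)->N->(0,2) | ant2:(1,4)->N->(0,4)
  grid max=5 at (0,4)
Final grid:
  0 0 1 0 5
  0 0 2 0 5
  0 0 0 0 0
  0 0 0 0 0
Max pheromone 5 at (0,4)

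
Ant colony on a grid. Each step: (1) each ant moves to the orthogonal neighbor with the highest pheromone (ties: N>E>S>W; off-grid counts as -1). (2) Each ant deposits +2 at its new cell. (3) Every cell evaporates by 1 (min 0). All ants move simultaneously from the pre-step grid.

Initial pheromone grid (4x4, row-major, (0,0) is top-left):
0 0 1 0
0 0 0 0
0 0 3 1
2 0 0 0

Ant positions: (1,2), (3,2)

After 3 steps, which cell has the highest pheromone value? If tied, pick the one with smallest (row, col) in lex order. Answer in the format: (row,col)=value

Step 1: ant0:(1,2)->S->(2,2) | ant1:(3,2)->N->(2,2)
  grid max=6 at (2,2)
Step 2: ant0:(2,2)->N->(1,2) | ant1:(2,2)->N->(1,2)
  grid max=5 at (2,2)
Step 3: ant0:(1,2)->S->(2,2) | ant1:(1,2)->S->(2,2)
  grid max=8 at (2,2)
Final grid:
  0 0 0 0
  0 0 2 0
  0 0 8 0
  0 0 0 0
Max pheromone 8 at (2,2)

Answer: (2,2)=8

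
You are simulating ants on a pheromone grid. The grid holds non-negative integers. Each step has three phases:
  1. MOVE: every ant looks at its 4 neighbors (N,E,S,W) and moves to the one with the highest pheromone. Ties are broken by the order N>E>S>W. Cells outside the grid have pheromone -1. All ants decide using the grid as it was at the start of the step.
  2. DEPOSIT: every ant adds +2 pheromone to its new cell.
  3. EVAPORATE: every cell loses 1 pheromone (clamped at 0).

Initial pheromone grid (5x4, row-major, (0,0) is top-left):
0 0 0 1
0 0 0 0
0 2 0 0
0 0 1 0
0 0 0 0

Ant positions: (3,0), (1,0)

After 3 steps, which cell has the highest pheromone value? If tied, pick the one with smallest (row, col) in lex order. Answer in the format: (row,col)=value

Step 1: ant0:(3,0)->N->(2,0) | ant1:(1,0)->N->(0,0)
  grid max=1 at (0,0)
Step 2: ant0:(2,0)->E->(2,1) | ant1:(0,0)->E->(0,1)
  grid max=2 at (2,1)
Step 3: ant0:(2,1)->N->(1,1) | ant1:(0,1)->E->(0,2)
  grid max=1 at (0,2)
Final grid:
  0 0 1 0
  0 1 0 0
  0 1 0 0
  0 0 0 0
  0 0 0 0
Max pheromone 1 at (0,2)

Answer: (0,2)=1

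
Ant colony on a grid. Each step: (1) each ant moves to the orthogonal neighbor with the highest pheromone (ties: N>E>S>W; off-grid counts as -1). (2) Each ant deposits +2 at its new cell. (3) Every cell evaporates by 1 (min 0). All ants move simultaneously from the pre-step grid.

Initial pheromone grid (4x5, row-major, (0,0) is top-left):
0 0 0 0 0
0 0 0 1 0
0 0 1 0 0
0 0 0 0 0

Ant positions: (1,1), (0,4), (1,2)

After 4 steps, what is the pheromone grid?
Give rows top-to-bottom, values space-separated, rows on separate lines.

After step 1: ants at (0,1),(1,4),(1,3)
  0 1 0 0 0
  0 0 0 2 1
  0 0 0 0 0
  0 0 0 0 0
After step 2: ants at (0,2),(1,3),(1,4)
  0 0 1 0 0
  0 0 0 3 2
  0 0 0 0 0
  0 0 0 0 0
After step 3: ants at (0,3),(1,4),(1,3)
  0 0 0 1 0
  0 0 0 4 3
  0 0 0 0 0
  0 0 0 0 0
After step 4: ants at (1,3),(1,3),(1,4)
  0 0 0 0 0
  0 0 0 7 4
  0 0 0 0 0
  0 0 0 0 0

0 0 0 0 0
0 0 0 7 4
0 0 0 0 0
0 0 0 0 0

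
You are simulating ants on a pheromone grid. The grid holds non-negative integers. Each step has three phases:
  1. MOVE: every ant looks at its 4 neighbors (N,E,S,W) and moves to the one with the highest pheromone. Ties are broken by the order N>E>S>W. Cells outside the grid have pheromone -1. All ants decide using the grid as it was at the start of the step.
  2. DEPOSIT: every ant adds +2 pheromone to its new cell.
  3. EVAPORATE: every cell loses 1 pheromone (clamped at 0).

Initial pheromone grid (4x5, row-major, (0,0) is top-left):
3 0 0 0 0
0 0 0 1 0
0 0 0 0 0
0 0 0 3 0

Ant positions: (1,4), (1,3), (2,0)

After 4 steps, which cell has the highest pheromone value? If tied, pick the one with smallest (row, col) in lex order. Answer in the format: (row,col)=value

Answer: (1,3)=5

Derivation:
Step 1: ant0:(1,4)->W->(1,3) | ant1:(1,3)->N->(0,3) | ant2:(2,0)->N->(1,0)
  grid max=2 at (0,0)
Step 2: ant0:(1,3)->N->(0,3) | ant1:(0,3)->S->(1,3) | ant2:(1,0)->N->(0,0)
  grid max=3 at (0,0)
Step 3: ant0:(0,3)->S->(1,3) | ant1:(1,3)->N->(0,3) | ant2:(0,0)->E->(0,1)
  grid max=4 at (1,3)
Step 4: ant0:(1,3)->N->(0,3) | ant1:(0,3)->S->(1,3) | ant2:(0,1)->W->(0,0)
  grid max=5 at (1,3)
Final grid:
  3 0 0 4 0
  0 0 0 5 0
  0 0 0 0 0
  0 0 0 0 0
Max pheromone 5 at (1,3)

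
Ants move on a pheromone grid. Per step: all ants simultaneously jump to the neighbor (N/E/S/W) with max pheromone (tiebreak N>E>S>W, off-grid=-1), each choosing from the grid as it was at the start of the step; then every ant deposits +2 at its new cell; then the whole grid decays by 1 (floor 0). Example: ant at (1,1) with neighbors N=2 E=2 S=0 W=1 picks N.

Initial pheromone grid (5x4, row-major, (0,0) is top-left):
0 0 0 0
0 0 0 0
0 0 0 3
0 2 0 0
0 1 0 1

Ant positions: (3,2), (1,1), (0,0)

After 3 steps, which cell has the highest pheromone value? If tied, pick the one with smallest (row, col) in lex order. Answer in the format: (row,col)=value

Step 1: ant0:(3,2)->W->(3,1) | ant1:(1,1)->N->(0,1) | ant2:(0,0)->E->(0,1)
  grid max=3 at (0,1)
Step 2: ant0:(3,1)->N->(2,1) | ant1:(0,1)->E->(0,2) | ant2:(0,1)->E->(0,2)
  grid max=3 at (0,2)
Step 3: ant0:(2,1)->S->(3,1) | ant1:(0,2)->W->(0,1) | ant2:(0,2)->W->(0,1)
  grid max=5 at (0,1)
Final grid:
  0 5 2 0
  0 0 0 0
  0 0 0 0
  0 3 0 0
  0 0 0 0
Max pheromone 5 at (0,1)

Answer: (0,1)=5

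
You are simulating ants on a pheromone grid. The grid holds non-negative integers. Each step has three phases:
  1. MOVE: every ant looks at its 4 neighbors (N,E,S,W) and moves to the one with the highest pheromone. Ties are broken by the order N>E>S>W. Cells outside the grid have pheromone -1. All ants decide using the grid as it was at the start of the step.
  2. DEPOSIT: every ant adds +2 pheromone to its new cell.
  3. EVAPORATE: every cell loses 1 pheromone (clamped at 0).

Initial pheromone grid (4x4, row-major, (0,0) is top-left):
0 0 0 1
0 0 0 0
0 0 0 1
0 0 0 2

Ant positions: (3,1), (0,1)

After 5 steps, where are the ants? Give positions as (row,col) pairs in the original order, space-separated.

Step 1: ant0:(3,1)->N->(2,1) | ant1:(0,1)->E->(0,2)
  grid max=1 at (0,2)
Step 2: ant0:(2,1)->N->(1,1) | ant1:(0,2)->E->(0,3)
  grid max=1 at (0,3)
Step 3: ant0:(1,1)->N->(0,1) | ant1:(0,3)->S->(1,3)
  grid max=1 at (0,1)
Step 4: ant0:(0,1)->E->(0,2) | ant1:(1,3)->N->(0,3)
  grid max=1 at (0,2)
Step 5: ant0:(0,2)->E->(0,3) | ant1:(0,3)->W->(0,2)
  grid max=2 at (0,2)

(0,3) (0,2)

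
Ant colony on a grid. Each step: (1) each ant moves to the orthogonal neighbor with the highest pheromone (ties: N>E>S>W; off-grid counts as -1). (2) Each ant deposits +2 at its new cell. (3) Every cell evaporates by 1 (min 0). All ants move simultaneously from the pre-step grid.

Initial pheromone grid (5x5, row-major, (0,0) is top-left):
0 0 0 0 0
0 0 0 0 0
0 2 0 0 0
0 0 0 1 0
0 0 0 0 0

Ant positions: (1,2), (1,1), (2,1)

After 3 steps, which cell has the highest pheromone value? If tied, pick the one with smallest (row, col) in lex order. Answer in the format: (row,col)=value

Step 1: ant0:(1,2)->N->(0,2) | ant1:(1,1)->S->(2,1) | ant2:(2,1)->N->(1,1)
  grid max=3 at (2,1)
Step 2: ant0:(0,2)->E->(0,3) | ant1:(2,1)->N->(1,1) | ant2:(1,1)->S->(2,1)
  grid max=4 at (2,1)
Step 3: ant0:(0,3)->E->(0,4) | ant1:(1,1)->S->(2,1) | ant2:(2,1)->N->(1,1)
  grid max=5 at (2,1)
Final grid:
  0 0 0 0 1
  0 3 0 0 0
  0 5 0 0 0
  0 0 0 0 0
  0 0 0 0 0
Max pheromone 5 at (2,1)

Answer: (2,1)=5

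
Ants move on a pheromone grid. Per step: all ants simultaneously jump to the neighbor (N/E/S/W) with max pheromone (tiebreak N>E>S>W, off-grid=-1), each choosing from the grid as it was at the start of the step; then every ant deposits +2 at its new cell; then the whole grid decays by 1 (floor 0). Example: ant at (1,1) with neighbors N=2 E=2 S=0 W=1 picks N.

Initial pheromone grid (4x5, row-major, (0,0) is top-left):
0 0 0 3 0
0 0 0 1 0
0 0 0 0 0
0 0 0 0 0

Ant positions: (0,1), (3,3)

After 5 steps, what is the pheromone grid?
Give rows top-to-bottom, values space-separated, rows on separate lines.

After step 1: ants at (0,2),(2,3)
  0 0 1 2 0
  0 0 0 0 0
  0 0 0 1 0
  0 0 0 0 0
After step 2: ants at (0,3),(1,3)
  0 0 0 3 0
  0 0 0 1 0
  0 0 0 0 0
  0 0 0 0 0
After step 3: ants at (1,3),(0,3)
  0 0 0 4 0
  0 0 0 2 0
  0 0 0 0 0
  0 0 0 0 0
After step 4: ants at (0,3),(1,3)
  0 0 0 5 0
  0 0 0 3 0
  0 0 0 0 0
  0 0 0 0 0
After step 5: ants at (1,3),(0,3)
  0 0 0 6 0
  0 0 0 4 0
  0 0 0 0 0
  0 0 0 0 0

0 0 0 6 0
0 0 0 4 0
0 0 0 0 0
0 0 0 0 0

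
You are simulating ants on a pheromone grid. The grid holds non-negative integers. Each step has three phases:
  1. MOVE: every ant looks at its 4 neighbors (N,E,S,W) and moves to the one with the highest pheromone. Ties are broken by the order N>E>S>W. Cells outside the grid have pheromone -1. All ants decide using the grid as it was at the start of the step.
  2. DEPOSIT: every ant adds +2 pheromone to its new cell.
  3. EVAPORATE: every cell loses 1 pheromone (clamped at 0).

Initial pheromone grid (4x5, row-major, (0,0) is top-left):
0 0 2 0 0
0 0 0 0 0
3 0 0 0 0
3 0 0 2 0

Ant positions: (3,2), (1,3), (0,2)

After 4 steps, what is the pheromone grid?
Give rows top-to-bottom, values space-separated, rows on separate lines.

After step 1: ants at (3,3),(0,3),(0,3)
  0 0 1 3 0
  0 0 0 0 0
  2 0 0 0 0
  2 0 0 3 0
After step 2: ants at (2,3),(0,2),(0,2)
  0 0 4 2 0
  0 0 0 0 0
  1 0 0 1 0
  1 0 0 2 0
After step 3: ants at (3,3),(0,3),(0,3)
  0 0 3 5 0
  0 0 0 0 0
  0 0 0 0 0
  0 0 0 3 0
After step 4: ants at (2,3),(0,2),(0,2)
  0 0 6 4 0
  0 0 0 0 0
  0 0 0 1 0
  0 0 0 2 0

0 0 6 4 0
0 0 0 0 0
0 0 0 1 0
0 0 0 2 0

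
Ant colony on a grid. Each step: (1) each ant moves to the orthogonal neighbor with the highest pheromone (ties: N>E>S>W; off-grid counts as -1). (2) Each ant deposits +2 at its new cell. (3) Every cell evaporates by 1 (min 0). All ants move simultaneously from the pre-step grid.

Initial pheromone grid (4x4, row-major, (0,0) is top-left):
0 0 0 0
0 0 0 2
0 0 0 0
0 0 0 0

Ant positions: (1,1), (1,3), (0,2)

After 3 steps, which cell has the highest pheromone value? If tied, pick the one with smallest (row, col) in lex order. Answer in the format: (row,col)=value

Answer: (0,3)=7

Derivation:
Step 1: ant0:(1,1)->N->(0,1) | ant1:(1,3)->N->(0,3) | ant2:(0,2)->E->(0,3)
  grid max=3 at (0,3)
Step 2: ant0:(0,1)->E->(0,2) | ant1:(0,3)->S->(1,3) | ant2:(0,3)->S->(1,3)
  grid max=4 at (1,3)
Step 3: ant0:(0,2)->E->(0,3) | ant1:(1,3)->N->(0,3) | ant2:(1,3)->N->(0,3)
  grid max=7 at (0,3)
Final grid:
  0 0 0 7
  0 0 0 3
  0 0 0 0
  0 0 0 0
Max pheromone 7 at (0,3)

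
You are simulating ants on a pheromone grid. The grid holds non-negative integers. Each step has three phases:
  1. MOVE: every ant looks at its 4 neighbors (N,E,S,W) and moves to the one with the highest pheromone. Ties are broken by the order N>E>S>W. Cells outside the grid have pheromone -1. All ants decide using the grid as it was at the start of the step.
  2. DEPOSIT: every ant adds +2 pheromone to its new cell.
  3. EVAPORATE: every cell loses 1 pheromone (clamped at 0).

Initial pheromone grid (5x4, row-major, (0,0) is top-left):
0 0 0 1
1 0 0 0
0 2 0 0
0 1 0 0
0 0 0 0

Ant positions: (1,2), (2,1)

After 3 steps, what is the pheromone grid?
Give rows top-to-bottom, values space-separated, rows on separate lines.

After step 1: ants at (0,2),(3,1)
  0 0 1 0
  0 0 0 0
  0 1 0 0
  0 2 0 0
  0 0 0 0
After step 2: ants at (0,3),(2,1)
  0 0 0 1
  0 0 0 0
  0 2 0 0
  0 1 0 0
  0 0 0 0
After step 3: ants at (1,3),(3,1)
  0 0 0 0
  0 0 0 1
  0 1 0 0
  0 2 0 0
  0 0 0 0

0 0 0 0
0 0 0 1
0 1 0 0
0 2 0 0
0 0 0 0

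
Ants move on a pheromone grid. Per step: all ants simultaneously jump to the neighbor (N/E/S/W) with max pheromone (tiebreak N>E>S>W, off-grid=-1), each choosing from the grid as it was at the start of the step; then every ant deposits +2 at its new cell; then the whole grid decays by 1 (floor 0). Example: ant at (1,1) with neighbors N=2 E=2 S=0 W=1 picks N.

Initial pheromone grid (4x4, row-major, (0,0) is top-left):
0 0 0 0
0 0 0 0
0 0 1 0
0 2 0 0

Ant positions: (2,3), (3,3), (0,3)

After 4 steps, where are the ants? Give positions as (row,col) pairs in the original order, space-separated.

Step 1: ant0:(2,3)->W->(2,2) | ant1:(3,3)->N->(2,3) | ant2:(0,3)->S->(1,3)
  grid max=2 at (2,2)
Step 2: ant0:(2,2)->E->(2,3) | ant1:(2,3)->W->(2,2) | ant2:(1,3)->S->(2,3)
  grid max=4 at (2,3)
Step 3: ant0:(2,3)->W->(2,2) | ant1:(2,2)->E->(2,3) | ant2:(2,3)->W->(2,2)
  grid max=6 at (2,2)
Step 4: ant0:(2,2)->E->(2,3) | ant1:(2,3)->W->(2,2) | ant2:(2,2)->E->(2,3)
  grid max=8 at (2,3)

(2,3) (2,2) (2,3)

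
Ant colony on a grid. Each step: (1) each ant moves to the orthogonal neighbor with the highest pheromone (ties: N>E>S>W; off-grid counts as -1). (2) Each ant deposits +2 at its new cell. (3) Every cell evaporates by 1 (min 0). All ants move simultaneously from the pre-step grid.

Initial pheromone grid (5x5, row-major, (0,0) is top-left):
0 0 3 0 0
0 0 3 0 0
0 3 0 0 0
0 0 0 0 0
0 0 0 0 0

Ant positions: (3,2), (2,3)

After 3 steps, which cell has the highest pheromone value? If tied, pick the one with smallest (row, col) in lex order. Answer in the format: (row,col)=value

Answer: (0,2)=4

Derivation:
Step 1: ant0:(3,2)->N->(2,2) | ant1:(2,3)->N->(1,3)
  grid max=2 at (0,2)
Step 2: ant0:(2,2)->N->(1,2) | ant1:(1,3)->W->(1,2)
  grid max=5 at (1,2)
Step 3: ant0:(1,2)->N->(0,2) | ant1:(1,2)->N->(0,2)
  grid max=4 at (0,2)
Final grid:
  0 0 4 0 0
  0 0 4 0 0
  0 0 0 0 0
  0 0 0 0 0
  0 0 0 0 0
Max pheromone 4 at (0,2)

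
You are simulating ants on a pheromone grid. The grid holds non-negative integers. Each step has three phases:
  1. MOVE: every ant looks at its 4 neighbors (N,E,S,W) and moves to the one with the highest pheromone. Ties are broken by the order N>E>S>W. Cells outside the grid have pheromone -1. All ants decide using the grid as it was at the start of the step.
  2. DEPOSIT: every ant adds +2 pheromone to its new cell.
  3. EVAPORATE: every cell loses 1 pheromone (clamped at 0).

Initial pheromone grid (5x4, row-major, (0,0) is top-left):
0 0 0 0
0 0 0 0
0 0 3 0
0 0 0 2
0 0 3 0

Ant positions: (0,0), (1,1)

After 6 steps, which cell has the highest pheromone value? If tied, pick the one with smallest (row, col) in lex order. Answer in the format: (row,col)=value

Step 1: ant0:(0,0)->E->(0,1) | ant1:(1,1)->N->(0,1)
  grid max=3 at (0,1)
Step 2: ant0:(0,1)->E->(0,2) | ant1:(0,1)->E->(0,2)
  grid max=3 at (0,2)
Step 3: ant0:(0,2)->W->(0,1) | ant1:(0,2)->W->(0,1)
  grid max=5 at (0,1)
Step 4: ant0:(0,1)->E->(0,2) | ant1:(0,1)->E->(0,2)
  grid max=5 at (0,2)
Step 5: ant0:(0,2)->W->(0,1) | ant1:(0,2)->W->(0,1)
  grid max=7 at (0,1)
Step 6: ant0:(0,1)->E->(0,2) | ant1:(0,1)->E->(0,2)
  grid max=7 at (0,2)
Final grid:
  0 6 7 0
  0 0 0 0
  0 0 0 0
  0 0 0 0
  0 0 0 0
Max pheromone 7 at (0,2)

Answer: (0,2)=7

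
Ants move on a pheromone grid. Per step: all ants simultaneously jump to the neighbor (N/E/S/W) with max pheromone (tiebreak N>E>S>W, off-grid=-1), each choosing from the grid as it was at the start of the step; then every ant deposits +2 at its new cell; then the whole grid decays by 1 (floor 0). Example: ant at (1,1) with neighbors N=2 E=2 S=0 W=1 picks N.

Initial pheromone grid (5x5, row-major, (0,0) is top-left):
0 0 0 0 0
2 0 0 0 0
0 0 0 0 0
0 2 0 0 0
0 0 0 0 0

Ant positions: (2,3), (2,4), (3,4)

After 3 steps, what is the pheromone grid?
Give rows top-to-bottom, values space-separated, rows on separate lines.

After step 1: ants at (1,3),(1,4),(2,4)
  0 0 0 0 0
  1 0 0 1 1
  0 0 0 0 1
  0 1 0 0 0
  0 0 0 0 0
After step 2: ants at (1,4),(2,4),(1,4)
  0 0 0 0 0
  0 0 0 0 4
  0 0 0 0 2
  0 0 0 0 0
  0 0 0 0 0
After step 3: ants at (2,4),(1,4),(2,4)
  0 0 0 0 0
  0 0 0 0 5
  0 0 0 0 5
  0 0 0 0 0
  0 0 0 0 0

0 0 0 0 0
0 0 0 0 5
0 0 0 0 5
0 0 0 0 0
0 0 0 0 0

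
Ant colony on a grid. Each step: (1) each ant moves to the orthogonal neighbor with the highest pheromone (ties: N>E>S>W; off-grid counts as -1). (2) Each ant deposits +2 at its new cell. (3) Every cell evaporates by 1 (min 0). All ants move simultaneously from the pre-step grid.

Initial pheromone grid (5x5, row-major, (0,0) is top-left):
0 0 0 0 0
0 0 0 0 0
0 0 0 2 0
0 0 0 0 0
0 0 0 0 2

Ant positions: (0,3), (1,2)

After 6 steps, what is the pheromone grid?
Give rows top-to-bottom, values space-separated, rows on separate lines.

After step 1: ants at (0,4),(0,2)
  0 0 1 0 1
  0 0 0 0 0
  0 0 0 1 0
  0 0 0 0 0
  0 0 0 0 1
After step 2: ants at (1,4),(0,3)
  0 0 0 1 0
  0 0 0 0 1
  0 0 0 0 0
  0 0 0 0 0
  0 0 0 0 0
After step 3: ants at (0,4),(0,4)
  0 0 0 0 3
  0 0 0 0 0
  0 0 0 0 0
  0 0 0 0 0
  0 0 0 0 0
After step 4: ants at (1,4),(1,4)
  0 0 0 0 2
  0 0 0 0 3
  0 0 0 0 0
  0 0 0 0 0
  0 0 0 0 0
After step 5: ants at (0,4),(0,4)
  0 0 0 0 5
  0 0 0 0 2
  0 0 0 0 0
  0 0 0 0 0
  0 0 0 0 0
After step 6: ants at (1,4),(1,4)
  0 0 0 0 4
  0 0 0 0 5
  0 0 0 0 0
  0 0 0 0 0
  0 0 0 0 0

0 0 0 0 4
0 0 0 0 5
0 0 0 0 0
0 0 0 0 0
0 0 0 0 0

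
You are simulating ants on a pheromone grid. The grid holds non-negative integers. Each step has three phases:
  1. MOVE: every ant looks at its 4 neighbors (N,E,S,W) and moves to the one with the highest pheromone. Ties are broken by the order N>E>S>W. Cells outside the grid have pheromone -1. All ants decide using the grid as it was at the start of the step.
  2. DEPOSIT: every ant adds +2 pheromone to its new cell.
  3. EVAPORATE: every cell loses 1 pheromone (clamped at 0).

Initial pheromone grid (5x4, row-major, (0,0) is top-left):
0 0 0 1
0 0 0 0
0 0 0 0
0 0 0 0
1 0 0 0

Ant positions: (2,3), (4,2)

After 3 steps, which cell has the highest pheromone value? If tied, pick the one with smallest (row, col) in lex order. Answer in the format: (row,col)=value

Answer: (1,2)=1

Derivation:
Step 1: ant0:(2,3)->N->(1,3) | ant1:(4,2)->N->(3,2)
  grid max=1 at (1,3)
Step 2: ant0:(1,3)->N->(0,3) | ant1:(3,2)->N->(2,2)
  grid max=1 at (0,3)
Step 3: ant0:(0,3)->S->(1,3) | ant1:(2,2)->N->(1,2)
  grid max=1 at (1,2)
Final grid:
  0 0 0 0
  0 0 1 1
  0 0 0 0
  0 0 0 0
  0 0 0 0
Max pheromone 1 at (1,2)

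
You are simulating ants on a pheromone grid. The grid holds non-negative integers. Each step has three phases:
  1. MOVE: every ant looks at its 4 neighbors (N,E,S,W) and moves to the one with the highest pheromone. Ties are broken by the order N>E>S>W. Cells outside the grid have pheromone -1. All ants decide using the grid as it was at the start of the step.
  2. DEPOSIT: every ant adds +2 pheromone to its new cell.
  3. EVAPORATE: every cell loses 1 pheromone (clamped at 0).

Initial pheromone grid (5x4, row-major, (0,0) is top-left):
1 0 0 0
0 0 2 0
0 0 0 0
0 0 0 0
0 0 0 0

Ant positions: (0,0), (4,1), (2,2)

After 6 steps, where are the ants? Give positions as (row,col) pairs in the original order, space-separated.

Step 1: ant0:(0,0)->E->(0,1) | ant1:(4,1)->N->(3,1) | ant2:(2,2)->N->(1,2)
  grid max=3 at (1,2)
Step 2: ant0:(0,1)->E->(0,2) | ant1:(3,1)->N->(2,1) | ant2:(1,2)->N->(0,2)
  grid max=3 at (0,2)
Step 3: ant0:(0,2)->S->(1,2) | ant1:(2,1)->N->(1,1) | ant2:(0,2)->S->(1,2)
  grid max=5 at (1,2)
Step 4: ant0:(1,2)->N->(0,2) | ant1:(1,1)->E->(1,2) | ant2:(1,2)->N->(0,2)
  grid max=6 at (1,2)
Step 5: ant0:(0,2)->S->(1,2) | ant1:(1,2)->N->(0,2) | ant2:(0,2)->S->(1,2)
  grid max=9 at (1,2)
Step 6: ant0:(1,2)->N->(0,2) | ant1:(0,2)->S->(1,2) | ant2:(1,2)->N->(0,2)
  grid max=10 at (1,2)

(0,2) (1,2) (0,2)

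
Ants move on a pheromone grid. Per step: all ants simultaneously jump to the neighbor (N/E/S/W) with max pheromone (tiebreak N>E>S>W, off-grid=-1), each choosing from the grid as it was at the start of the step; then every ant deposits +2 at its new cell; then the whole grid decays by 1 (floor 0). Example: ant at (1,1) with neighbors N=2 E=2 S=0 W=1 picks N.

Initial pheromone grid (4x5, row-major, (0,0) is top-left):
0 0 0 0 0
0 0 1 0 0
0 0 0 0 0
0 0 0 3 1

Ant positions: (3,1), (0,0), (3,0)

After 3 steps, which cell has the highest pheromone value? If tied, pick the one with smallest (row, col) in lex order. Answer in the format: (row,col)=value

Step 1: ant0:(3,1)->N->(2,1) | ant1:(0,0)->E->(0,1) | ant2:(3,0)->N->(2,0)
  grid max=2 at (3,3)
Step 2: ant0:(2,1)->W->(2,0) | ant1:(0,1)->E->(0,2) | ant2:(2,0)->E->(2,1)
  grid max=2 at (2,0)
Step 3: ant0:(2,0)->E->(2,1) | ant1:(0,2)->E->(0,3) | ant2:(2,1)->W->(2,0)
  grid max=3 at (2,0)
Final grid:
  0 0 0 1 0
  0 0 0 0 0
  3 3 0 0 0
  0 0 0 0 0
Max pheromone 3 at (2,0)

Answer: (2,0)=3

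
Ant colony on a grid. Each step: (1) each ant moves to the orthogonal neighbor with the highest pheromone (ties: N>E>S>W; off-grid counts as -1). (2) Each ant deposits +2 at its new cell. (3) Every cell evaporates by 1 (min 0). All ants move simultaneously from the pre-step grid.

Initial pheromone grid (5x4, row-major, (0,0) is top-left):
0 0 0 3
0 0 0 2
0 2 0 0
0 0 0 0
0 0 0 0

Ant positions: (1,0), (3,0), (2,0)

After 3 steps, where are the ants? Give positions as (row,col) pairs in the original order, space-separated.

Step 1: ant0:(1,0)->N->(0,0) | ant1:(3,0)->N->(2,0) | ant2:(2,0)->E->(2,1)
  grid max=3 at (2,1)
Step 2: ant0:(0,0)->E->(0,1) | ant1:(2,0)->E->(2,1) | ant2:(2,1)->W->(2,0)
  grid max=4 at (2,1)
Step 3: ant0:(0,1)->E->(0,2) | ant1:(2,1)->W->(2,0) | ant2:(2,0)->E->(2,1)
  grid max=5 at (2,1)

(0,2) (2,0) (2,1)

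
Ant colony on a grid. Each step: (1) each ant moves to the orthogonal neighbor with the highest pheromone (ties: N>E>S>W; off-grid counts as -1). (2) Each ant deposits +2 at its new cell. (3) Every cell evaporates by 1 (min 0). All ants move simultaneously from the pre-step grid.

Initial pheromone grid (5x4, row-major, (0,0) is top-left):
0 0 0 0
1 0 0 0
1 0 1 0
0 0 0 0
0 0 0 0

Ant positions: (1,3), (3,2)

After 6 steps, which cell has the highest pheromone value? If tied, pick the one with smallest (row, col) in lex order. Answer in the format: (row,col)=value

Answer: (1,2)=5

Derivation:
Step 1: ant0:(1,3)->N->(0,3) | ant1:(3,2)->N->(2,2)
  grid max=2 at (2,2)
Step 2: ant0:(0,3)->S->(1,3) | ant1:(2,2)->N->(1,2)
  grid max=1 at (1,2)
Step 3: ant0:(1,3)->W->(1,2) | ant1:(1,2)->E->(1,3)
  grid max=2 at (1,2)
Step 4: ant0:(1,2)->E->(1,3) | ant1:(1,3)->W->(1,2)
  grid max=3 at (1,2)
Step 5: ant0:(1,3)->W->(1,2) | ant1:(1,2)->E->(1,3)
  grid max=4 at (1,2)
Step 6: ant0:(1,2)->E->(1,3) | ant1:(1,3)->W->(1,2)
  grid max=5 at (1,2)
Final grid:
  0 0 0 0
  0 0 5 5
  0 0 0 0
  0 0 0 0
  0 0 0 0
Max pheromone 5 at (1,2)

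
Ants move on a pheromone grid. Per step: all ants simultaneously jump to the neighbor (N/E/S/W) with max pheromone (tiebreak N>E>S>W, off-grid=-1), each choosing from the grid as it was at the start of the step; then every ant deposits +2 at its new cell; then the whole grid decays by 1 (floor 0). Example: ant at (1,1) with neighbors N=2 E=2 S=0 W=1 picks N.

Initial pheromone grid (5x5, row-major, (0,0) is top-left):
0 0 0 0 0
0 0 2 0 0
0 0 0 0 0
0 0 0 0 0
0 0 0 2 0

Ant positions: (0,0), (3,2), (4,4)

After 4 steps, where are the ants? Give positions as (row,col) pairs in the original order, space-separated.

Step 1: ant0:(0,0)->E->(0,1) | ant1:(3,2)->N->(2,2) | ant2:(4,4)->W->(4,3)
  grid max=3 at (4,3)
Step 2: ant0:(0,1)->E->(0,2) | ant1:(2,2)->N->(1,2) | ant2:(4,3)->N->(3,3)
  grid max=2 at (1,2)
Step 3: ant0:(0,2)->S->(1,2) | ant1:(1,2)->N->(0,2) | ant2:(3,3)->S->(4,3)
  grid max=3 at (1,2)
Step 4: ant0:(1,2)->N->(0,2) | ant1:(0,2)->S->(1,2) | ant2:(4,3)->N->(3,3)
  grid max=4 at (1,2)

(0,2) (1,2) (3,3)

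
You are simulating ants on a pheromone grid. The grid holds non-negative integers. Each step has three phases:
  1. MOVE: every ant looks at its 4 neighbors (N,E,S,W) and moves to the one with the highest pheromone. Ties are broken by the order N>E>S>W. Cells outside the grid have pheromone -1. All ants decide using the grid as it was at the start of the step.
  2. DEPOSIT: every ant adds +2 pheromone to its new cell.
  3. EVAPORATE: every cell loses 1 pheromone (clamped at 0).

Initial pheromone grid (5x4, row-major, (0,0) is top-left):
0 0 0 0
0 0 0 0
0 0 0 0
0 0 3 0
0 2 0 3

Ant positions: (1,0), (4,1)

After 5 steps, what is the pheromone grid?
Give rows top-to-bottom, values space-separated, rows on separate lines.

After step 1: ants at (0,0),(3,1)
  1 0 0 0
  0 0 0 0
  0 0 0 0
  0 1 2 0
  0 1 0 2
After step 2: ants at (0,1),(3,2)
  0 1 0 0
  0 0 0 0
  0 0 0 0
  0 0 3 0
  0 0 0 1
After step 3: ants at (0,2),(2,2)
  0 0 1 0
  0 0 0 0
  0 0 1 0
  0 0 2 0
  0 0 0 0
After step 4: ants at (0,3),(3,2)
  0 0 0 1
  0 0 0 0
  0 0 0 0
  0 0 3 0
  0 0 0 0
After step 5: ants at (1,3),(2,2)
  0 0 0 0
  0 0 0 1
  0 0 1 0
  0 0 2 0
  0 0 0 0

0 0 0 0
0 0 0 1
0 0 1 0
0 0 2 0
0 0 0 0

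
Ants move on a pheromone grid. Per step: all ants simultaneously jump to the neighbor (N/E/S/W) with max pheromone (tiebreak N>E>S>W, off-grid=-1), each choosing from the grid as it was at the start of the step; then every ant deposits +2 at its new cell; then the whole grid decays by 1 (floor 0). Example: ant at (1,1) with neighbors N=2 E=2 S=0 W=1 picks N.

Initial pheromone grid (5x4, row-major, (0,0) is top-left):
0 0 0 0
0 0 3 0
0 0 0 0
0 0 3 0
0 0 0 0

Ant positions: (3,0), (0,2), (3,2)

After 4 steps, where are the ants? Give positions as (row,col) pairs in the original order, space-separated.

Step 1: ant0:(3,0)->N->(2,0) | ant1:(0,2)->S->(1,2) | ant2:(3,2)->N->(2,2)
  grid max=4 at (1,2)
Step 2: ant0:(2,0)->N->(1,0) | ant1:(1,2)->S->(2,2) | ant2:(2,2)->N->(1,2)
  grid max=5 at (1,2)
Step 3: ant0:(1,0)->N->(0,0) | ant1:(2,2)->N->(1,2) | ant2:(1,2)->S->(2,2)
  grid max=6 at (1,2)
Step 4: ant0:(0,0)->E->(0,1) | ant1:(1,2)->S->(2,2) | ant2:(2,2)->N->(1,2)
  grid max=7 at (1,2)

(0,1) (2,2) (1,2)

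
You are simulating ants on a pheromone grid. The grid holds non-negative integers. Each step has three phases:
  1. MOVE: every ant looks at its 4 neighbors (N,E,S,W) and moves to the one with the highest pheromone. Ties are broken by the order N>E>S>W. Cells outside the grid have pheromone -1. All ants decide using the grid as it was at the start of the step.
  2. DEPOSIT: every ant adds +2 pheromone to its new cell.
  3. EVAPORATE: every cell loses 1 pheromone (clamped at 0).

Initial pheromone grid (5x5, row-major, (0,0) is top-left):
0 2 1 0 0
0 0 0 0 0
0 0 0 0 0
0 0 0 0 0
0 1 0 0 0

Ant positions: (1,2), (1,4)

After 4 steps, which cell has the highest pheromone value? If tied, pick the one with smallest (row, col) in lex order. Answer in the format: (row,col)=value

Answer: (0,1)=2

Derivation:
Step 1: ant0:(1,2)->N->(0,2) | ant1:(1,4)->N->(0,4)
  grid max=2 at (0,2)
Step 2: ant0:(0,2)->W->(0,1) | ant1:(0,4)->S->(1,4)
  grid max=2 at (0,1)
Step 3: ant0:(0,1)->E->(0,2) | ant1:(1,4)->N->(0,4)
  grid max=2 at (0,2)
Step 4: ant0:(0,2)->W->(0,1) | ant1:(0,4)->S->(1,4)
  grid max=2 at (0,1)
Final grid:
  0 2 1 0 0
  0 0 0 0 1
  0 0 0 0 0
  0 0 0 0 0
  0 0 0 0 0
Max pheromone 2 at (0,1)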